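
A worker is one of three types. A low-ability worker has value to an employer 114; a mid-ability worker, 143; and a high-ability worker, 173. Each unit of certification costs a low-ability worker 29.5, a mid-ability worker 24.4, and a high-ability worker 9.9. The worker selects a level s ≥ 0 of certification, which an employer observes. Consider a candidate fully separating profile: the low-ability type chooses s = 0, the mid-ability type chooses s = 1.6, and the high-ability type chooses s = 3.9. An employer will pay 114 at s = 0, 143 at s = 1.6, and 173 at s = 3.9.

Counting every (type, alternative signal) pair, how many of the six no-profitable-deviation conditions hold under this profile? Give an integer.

Mid-ability (own payoff 143 − 24.4×1.6 = 103.96): to s=0 gives 114 → profitable ✗; to s=3.9 gives 173 − 24.4×3.9 = 77.84 → no gain ✓.
Low-ability (own payoff 114): to s=1.6 gives 143 − 29.5×1.6 = 95.8 → no gain ✓; to s=3.9 gives 173 − 29.5×3.9 = 57.95 → no gain ✓.
High-ability (own payoff 173 − 9.9×3.9 = 134.39): to s=0 gives 114 → no gain ✓; to s=1.6 gives 143 − 9.9×1.6 = 127.16 → no gain ✓.
5 of the 6 constraints hold; not an equilibrium.

5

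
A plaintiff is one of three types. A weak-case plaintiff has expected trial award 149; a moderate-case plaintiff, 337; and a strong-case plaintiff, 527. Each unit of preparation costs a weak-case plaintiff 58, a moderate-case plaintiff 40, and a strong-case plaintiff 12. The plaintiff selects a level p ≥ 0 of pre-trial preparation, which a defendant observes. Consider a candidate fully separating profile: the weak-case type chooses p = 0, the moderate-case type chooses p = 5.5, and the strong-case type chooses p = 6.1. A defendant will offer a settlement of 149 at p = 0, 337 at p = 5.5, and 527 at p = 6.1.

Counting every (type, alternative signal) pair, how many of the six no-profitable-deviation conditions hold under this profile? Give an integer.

Weak-case (own payoff 149): to p=5.5 gives 337 − 58×5.5 = 18 → no gain ✓; to p=6.1 gives 527 − 58×6.1 = 173.2 → profitable ✗.
Moderate-case (own payoff 337 − 40×5.5 = 117): to p=0 gives 149 → profitable ✗; to p=6.1 gives 527 − 40×6.1 = 283 → profitable ✗.
Strong-case (own payoff 527 − 12×6.1 = 453.8): to p=0 gives 149 → no gain ✓; to p=5.5 gives 337 − 12×5.5 = 271 → no gain ✓.
3 of the 6 constraints hold; not an equilibrium.

3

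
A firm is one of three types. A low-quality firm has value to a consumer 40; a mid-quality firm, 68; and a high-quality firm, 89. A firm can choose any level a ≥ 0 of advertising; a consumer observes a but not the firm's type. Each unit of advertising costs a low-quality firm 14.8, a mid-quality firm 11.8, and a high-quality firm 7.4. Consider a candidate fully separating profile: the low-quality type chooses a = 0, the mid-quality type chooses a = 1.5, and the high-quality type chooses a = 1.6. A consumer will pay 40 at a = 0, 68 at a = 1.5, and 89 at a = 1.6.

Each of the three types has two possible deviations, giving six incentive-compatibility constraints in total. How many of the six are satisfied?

3

Mid-quality (own payoff 68 − 11.8×1.5 = 50.3): to a=0 gives 40 → no gain ✓; to a=1.6 gives 89 − 11.8×1.6 = 70.12 → profitable ✗.
High-quality (own payoff 89 − 7.4×1.6 = 77.16): to a=0 gives 40 → no gain ✓; to a=1.5 gives 68 − 7.4×1.5 = 56.9 → no gain ✓.
Low-quality (own payoff 40): to a=1.5 gives 68 − 14.8×1.5 = 45.8 → profitable ✗; to a=1.6 gives 89 − 14.8×1.6 = 65.32 → profitable ✗.
3 of the 6 constraints hold; not an equilibrium.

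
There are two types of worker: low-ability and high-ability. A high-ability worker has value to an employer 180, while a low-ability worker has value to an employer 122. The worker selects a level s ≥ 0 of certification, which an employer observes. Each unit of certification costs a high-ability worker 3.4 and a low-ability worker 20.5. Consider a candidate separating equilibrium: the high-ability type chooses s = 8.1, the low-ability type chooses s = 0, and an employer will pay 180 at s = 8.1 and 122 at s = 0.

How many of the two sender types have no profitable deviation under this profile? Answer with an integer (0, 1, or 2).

Low-ability type: stay at 0 → 122; mimic → 180 − 20.5 × 8.1 = 13.95. IC holds (122 ≥ 13.95).
High-ability type: signal → 180 − 3.4 × 8.1 = 152.46; deviate to 0 → 122. IC holds (152.46 ≥ 122).
2 of 2 constraints hold, so this is a separating equilibrium.

2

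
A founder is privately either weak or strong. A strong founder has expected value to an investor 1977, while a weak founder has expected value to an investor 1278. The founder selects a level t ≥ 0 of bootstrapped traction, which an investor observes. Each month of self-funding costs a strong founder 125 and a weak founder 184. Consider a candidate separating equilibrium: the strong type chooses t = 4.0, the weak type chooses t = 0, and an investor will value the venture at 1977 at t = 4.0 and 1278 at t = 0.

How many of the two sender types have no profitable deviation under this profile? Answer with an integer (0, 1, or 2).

Weak type: stay at 0 → 1278; mimic → 1977 − 184 × 4.0 = 1241. IC holds (1278 ≥ 1241).
Strong type: signal → 1977 − 125 × 4.0 = 1477; deviate to 0 → 1278. IC holds (1477 ≥ 1278).
2 of 2 constraints hold, so this is a separating equilibrium.

2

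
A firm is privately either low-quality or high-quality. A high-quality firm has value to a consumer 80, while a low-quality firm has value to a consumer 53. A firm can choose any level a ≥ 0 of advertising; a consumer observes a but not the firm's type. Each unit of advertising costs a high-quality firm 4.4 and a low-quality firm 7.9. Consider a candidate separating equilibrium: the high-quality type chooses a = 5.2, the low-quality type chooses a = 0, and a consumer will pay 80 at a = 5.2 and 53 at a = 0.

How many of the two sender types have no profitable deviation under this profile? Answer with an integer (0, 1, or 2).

Low-quality type: stay at 0 → 53; mimic → 80 − 7.9 × 5.2 = 38.92. IC holds (53 ≥ 38.92).
High-quality type: signal → 80 − 4.4 × 5.2 = 57.12; deviate to 0 → 53. IC holds (57.12 ≥ 53).
2 of 2 constraints hold, so this is a separating equilibrium.

2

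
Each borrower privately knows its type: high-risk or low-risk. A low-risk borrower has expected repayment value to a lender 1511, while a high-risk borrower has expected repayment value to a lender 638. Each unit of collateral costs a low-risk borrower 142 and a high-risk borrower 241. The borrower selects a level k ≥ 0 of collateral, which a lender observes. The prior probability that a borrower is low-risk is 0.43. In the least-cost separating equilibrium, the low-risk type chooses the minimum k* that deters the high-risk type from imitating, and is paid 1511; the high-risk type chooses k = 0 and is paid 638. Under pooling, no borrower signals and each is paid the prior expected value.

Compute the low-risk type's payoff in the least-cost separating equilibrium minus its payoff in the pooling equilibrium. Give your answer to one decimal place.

-16.8

Least-cost separating signal: k* solves 638 = 1511 − 241·k*, so k* = (1511 − 638)/241 ≈ 3.6224.
Low-risk type's separating payoff: 1511 − 142 × k* = 1511 − 142 × (1511 − 638)/241 = 1511 − 123966/241 ≈ 996.618.
Pooling payoff: 0.43 × 1511 + 0.57 × 638 = 1013.39.
Difference: 996.618 − 1013.39 = -16.772, i.e. -16.8 to one decimal place.
The low-risk type would prefer the pooling outcome.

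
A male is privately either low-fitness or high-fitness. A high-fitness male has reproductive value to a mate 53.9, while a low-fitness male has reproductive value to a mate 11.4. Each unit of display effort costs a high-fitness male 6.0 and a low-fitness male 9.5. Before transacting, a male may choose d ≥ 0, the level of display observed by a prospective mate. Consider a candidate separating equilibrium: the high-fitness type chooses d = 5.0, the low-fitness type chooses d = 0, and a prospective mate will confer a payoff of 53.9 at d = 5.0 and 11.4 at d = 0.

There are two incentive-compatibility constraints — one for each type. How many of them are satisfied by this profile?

Low-fitness type: stay at 0 → 11.4; mimic → 53.9 − 9.5 × 5.0 = 6.4. IC holds (11.4 ≥ 6.4).
High-fitness type: signal → 53.9 − 6.0 × 5.0 = 23.9; deviate to 0 → 11.4. IC holds (23.9 ≥ 11.4).
2 of 2 constraints hold, so this is a separating equilibrium.

2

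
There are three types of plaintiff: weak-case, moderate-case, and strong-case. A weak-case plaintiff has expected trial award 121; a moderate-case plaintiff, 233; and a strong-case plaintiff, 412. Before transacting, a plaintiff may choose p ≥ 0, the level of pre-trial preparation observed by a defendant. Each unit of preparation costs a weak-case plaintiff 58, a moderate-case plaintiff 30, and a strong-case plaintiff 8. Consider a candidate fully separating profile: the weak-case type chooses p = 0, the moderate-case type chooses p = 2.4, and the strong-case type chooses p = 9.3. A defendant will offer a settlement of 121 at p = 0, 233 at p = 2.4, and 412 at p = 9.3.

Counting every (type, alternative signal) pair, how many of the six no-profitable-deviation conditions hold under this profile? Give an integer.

6

Moderate-case (own payoff 233 − 30×2.4 = 161): to p=0 gives 121 → no gain ✓; to p=9.3 gives 412 − 30×9.3 = 133 → no gain ✓.
Weak-case (own payoff 121): to p=2.4 gives 233 − 58×2.4 = 93.8 → no gain ✓; to p=9.3 gives 412 − 58×9.3 = -127.4 → no gain ✓.
Strong-case (own payoff 412 − 8×9.3 = 337.6): to p=0 gives 121 → no gain ✓; to p=2.4 gives 233 − 8×2.4 = 213.8 → no gain ✓.
6 of the 6 constraints hold; this profile is a separating equilibrium.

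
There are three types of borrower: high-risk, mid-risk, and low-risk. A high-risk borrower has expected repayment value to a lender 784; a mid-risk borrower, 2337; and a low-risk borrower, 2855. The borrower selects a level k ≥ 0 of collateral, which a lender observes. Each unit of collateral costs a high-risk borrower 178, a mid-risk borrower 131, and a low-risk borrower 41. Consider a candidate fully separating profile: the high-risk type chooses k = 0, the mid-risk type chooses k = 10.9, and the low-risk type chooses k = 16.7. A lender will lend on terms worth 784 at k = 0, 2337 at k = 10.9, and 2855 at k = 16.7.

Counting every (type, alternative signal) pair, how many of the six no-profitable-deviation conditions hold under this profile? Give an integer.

Mid-risk (own payoff 2337 − 131×10.9 = 909.1): to k=0 gives 784 → no gain ✓; to k=16.7 gives 2855 − 131×16.7 = 667.3 → no gain ✓.
High-risk (own payoff 784): to k=10.9 gives 2337 − 178×10.9 = 396.8 → no gain ✓; to k=16.7 gives 2855 − 178×16.7 = -117.6 → no gain ✓.
Low-risk (own payoff 2855 − 41×16.7 = 2170.3): to k=0 gives 784 → no gain ✓; to k=10.9 gives 2337 − 41×10.9 = 1890.1 → no gain ✓.
6 of the 6 constraints hold; this profile is a separating equilibrium.

6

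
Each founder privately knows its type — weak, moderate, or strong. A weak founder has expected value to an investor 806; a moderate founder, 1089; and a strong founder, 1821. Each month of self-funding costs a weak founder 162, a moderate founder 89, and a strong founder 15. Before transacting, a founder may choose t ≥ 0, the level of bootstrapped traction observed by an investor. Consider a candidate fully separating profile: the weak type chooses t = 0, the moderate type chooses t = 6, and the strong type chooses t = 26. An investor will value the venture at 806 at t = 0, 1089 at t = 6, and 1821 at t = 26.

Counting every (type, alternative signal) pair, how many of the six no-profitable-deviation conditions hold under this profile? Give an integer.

5

Weak (own payoff 806): to t=6 gives 1089 − 162×6 = 117 → no gain ✓; to t=26 gives 1821 − 162×26 = -2391 → no gain ✓.
Strong (own payoff 1821 − 15×26 = 1431): to t=0 gives 806 → no gain ✓; to t=6 gives 1089 − 15×6 = 999 → no gain ✓.
Moderate (own payoff 1089 − 89×6 = 555): to t=0 gives 806 → profitable ✗; to t=26 gives 1821 − 89×26 = -493 → no gain ✓.
5 of the 6 constraints hold; not an equilibrium.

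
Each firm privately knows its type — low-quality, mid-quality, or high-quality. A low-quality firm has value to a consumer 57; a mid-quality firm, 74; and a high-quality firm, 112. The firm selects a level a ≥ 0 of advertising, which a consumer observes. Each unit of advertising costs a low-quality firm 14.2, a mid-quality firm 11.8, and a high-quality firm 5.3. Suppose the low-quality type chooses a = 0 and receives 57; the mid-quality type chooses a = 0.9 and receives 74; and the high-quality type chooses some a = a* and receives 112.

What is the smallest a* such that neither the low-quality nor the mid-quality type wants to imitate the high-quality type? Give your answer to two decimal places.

4.12

Low-quality type (on-path payoff 57) won't mimic when 57 ≥ 112 − 14.2·a*, i.e. a* ≥ 3.87.
Mid-quality type (on-path payoff 74 − 11.8×0.9 = 63.38) won't mimic when 63.38 ≥ 112 − 11.8·a*, i.e. a* ≥ 4.12.
Both must hold, so a* = max(3.87, 4.12) = 4.12. The mid-quality type's constraint binds.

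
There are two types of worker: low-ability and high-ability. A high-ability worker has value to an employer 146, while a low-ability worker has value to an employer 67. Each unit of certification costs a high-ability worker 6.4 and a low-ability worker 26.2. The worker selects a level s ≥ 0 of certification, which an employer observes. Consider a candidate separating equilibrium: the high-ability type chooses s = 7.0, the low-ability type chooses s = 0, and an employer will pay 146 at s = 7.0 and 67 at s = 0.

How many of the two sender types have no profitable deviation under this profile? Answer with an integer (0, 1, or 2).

Low-ability type: stay at 0 → 67; mimic → 146 − 26.2 × 7.0 = -37.4. IC holds (67 ≥ -37.4).
High-ability type: signal → 146 − 6.4 × 7.0 = 101.2; deviate to 0 → 67. IC holds (101.2 ≥ 67).
2 of 2 constraints hold, so this is a separating equilibrium.

2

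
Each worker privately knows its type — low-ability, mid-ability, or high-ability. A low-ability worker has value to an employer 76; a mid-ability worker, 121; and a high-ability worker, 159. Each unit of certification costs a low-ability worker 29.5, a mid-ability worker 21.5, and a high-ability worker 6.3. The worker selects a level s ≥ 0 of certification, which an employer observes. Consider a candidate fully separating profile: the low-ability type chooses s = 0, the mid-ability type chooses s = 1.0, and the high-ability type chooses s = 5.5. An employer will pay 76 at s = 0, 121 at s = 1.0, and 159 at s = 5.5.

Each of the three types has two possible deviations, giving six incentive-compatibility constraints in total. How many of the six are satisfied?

5

Mid-ability (own payoff 121 − 21.5×1.0 = 99.5): to s=0 gives 76 → no gain ✓; to s=5.5 gives 159 − 21.5×5.5 = 40.75 → no gain ✓.
Low-ability (own payoff 76): to s=1.0 gives 121 − 29.5×1.0 = 91.5 → profitable ✗; to s=5.5 gives 159 − 29.5×5.5 = -3.25 → no gain ✓.
High-ability (own payoff 159 − 6.3×5.5 = 124.35): to s=0 gives 76 → no gain ✓; to s=1.0 gives 121 − 6.3×1.0 = 114.7 → no gain ✓.
5 of the 6 constraints hold; not an equilibrium.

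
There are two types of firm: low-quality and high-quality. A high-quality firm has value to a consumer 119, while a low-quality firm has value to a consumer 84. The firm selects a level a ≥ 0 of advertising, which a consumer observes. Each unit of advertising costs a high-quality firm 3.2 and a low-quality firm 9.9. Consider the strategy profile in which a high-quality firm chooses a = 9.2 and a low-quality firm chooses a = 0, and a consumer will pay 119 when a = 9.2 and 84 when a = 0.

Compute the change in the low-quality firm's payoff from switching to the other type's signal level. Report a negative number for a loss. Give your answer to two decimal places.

-56.08

Playing a = 0 the low-quality firm receives 84.
Deviating to a = 9.2 brings payment 119 at cost 9.9 × 9.2 = 91.08, netting 27.92.
Gain from deviating: 27.92 − 84 = -56.08.
The gain is negative, so the low-quality type's incentive-compatibility constraint is satisfied.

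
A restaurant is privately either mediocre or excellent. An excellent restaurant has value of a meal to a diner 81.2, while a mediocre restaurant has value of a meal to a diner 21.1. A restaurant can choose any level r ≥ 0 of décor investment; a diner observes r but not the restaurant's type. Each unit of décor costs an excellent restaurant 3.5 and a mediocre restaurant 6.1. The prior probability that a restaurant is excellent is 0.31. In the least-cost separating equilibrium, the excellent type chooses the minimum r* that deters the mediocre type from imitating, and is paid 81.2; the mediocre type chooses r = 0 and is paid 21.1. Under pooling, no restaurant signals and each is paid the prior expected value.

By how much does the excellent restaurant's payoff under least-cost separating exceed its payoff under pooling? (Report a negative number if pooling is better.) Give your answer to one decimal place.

Least-cost separating signal: r* solves 21.1 = 81.2 − 6.1·r*, so r* = (81.2 − 21.1)/6.1 ≈ 9.8525.
Excellent type's separating payoff: 81.2 − 3.5 × r* = 81.2 − 3.5 × (81.2 − 21.1)/6.1 = 81.2 − 210.35/6.1 ≈ 46.716.
Pooling payoff: 0.31 × 81.2 + 0.69 × 21.1 = 39.731.
Difference: 46.716 − 39.731 = 6.985, i.e. 7.0 to one decimal place.
The excellent type prefers to separate.

7.0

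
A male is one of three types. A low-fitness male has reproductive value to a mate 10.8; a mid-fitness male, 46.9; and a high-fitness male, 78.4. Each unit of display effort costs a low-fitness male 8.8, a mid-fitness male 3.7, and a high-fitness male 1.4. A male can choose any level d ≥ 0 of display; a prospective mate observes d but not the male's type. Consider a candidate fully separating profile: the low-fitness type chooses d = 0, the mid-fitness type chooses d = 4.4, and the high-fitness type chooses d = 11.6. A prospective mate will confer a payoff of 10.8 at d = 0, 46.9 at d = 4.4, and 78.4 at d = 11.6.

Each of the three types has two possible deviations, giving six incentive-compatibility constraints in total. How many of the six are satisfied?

High-fitness (own payoff 78.4 − 1.4×11.6 = 62.16): to d=0 gives 10.8 → no gain ✓; to d=4.4 gives 46.9 − 1.4×4.4 = 40.74 → no gain ✓.
Mid-fitness (own payoff 46.9 − 3.7×4.4 = 30.62): to d=0 gives 10.8 → no gain ✓; to d=11.6 gives 78.4 − 3.7×11.6 = 35.48 → profitable ✗.
Low-fitness (own payoff 10.8): to d=4.4 gives 46.9 − 8.8×4.4 = 8.18 → no gain ✓; to d=11.6 gives 78.4 − 8.8×11.6 = -23.68 → no gain ✓.
5 of the 6 constraints hold; not an equilibrium.

5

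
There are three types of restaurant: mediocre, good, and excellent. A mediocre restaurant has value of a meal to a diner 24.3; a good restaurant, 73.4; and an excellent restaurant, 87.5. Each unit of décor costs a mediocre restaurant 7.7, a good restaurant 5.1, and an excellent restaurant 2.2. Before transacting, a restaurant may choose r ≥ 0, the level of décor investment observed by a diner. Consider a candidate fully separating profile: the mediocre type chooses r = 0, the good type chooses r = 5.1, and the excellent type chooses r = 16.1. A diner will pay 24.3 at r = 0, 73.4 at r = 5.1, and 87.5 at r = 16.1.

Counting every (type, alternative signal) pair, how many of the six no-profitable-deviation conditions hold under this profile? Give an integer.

4

Excellent (own payoff 87.5 − 2.2×16.1 = 52.08): to r=0 gives 24.3 → no gain ✓; to r=5.1 gives 73.4 − 2.2×5.1 = 62.18 → profitable ✗.
Mediocre (own payoff 24.3): to r=5.1 gives 73.4 − 7.7×5.1 = 34.13 → profitable ✗; to r=16.1 gives 87.5 − 7.7×16.1 = -36.47 → no gain ✓.
Good (own payoff 73.4 − 5.1×5.1 = 47.39): to r=0 gives 24.3 → no gain ✓; to r=16.1 gives 87.5 − 5.1×16.1 = 5.39 → no gain ✓.
4 of the 6 constraints hold; not an equilibrium.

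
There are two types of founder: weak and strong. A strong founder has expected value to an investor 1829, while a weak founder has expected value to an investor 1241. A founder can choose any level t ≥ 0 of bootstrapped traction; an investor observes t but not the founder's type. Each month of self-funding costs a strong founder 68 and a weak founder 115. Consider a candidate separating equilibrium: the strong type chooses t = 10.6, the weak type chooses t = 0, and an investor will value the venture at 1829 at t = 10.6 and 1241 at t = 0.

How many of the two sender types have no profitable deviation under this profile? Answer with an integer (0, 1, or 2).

1

Weak type: stay at 0 → 1241; mimic → 1829 − 115 × 10.6 = 610. IC holds (1241 ≥ 610).
Strong type: signal → 1829 − 68 × 10.6 = 1108.2; deviate to 0 → 1241. IC fails (1108.2 < 1241).
1 of 2 constraints hold, so this profile is not an equilibrium.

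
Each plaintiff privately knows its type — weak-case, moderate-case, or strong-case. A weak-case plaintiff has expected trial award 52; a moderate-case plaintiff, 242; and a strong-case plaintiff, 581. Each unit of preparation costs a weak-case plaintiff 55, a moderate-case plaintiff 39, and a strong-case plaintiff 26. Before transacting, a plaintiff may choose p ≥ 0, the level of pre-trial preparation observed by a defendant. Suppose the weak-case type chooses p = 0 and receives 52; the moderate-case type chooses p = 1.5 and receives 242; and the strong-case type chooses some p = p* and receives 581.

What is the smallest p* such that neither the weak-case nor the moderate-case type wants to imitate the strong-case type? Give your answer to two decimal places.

10.19

Weak-case type (on-path payoff 52) won't mimic when 52 ≥ 581 − 55·p*, i.e. p* ≥ 9.62.
Moderate-case type (on-path payoff 242 − 39×1.5 = 183.5) won't mimic when 183.5 ≥ 581 − 39·p*, i.e. p* ≥ 10.19.
Both must hold, so p* = max(9.62, 10.19) = 10.19. The moderate-case type's constraint binds.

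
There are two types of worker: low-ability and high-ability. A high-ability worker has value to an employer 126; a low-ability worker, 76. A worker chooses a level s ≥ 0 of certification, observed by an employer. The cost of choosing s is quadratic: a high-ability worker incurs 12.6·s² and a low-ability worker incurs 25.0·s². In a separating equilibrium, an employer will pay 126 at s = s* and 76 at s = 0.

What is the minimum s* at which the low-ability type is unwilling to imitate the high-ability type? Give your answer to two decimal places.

The low-ability type at s = 0 receives 76; imitating at s* yields 126 − 25.0·s*².
Indifference: 76 = 126 − 25.0·s*², so s*² = (126 − 76) / 25.0 = 2.
s* = √2 ≈ 1.41.

1.41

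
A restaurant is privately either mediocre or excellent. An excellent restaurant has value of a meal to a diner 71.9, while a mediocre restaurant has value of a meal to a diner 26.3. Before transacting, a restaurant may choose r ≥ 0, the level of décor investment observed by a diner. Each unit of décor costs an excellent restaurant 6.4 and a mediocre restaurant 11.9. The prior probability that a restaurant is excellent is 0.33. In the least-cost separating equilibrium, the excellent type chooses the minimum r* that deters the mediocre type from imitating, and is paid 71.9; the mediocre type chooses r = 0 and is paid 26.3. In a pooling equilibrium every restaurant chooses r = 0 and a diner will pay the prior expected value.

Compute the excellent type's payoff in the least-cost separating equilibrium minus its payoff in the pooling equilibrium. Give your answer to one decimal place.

6.0

Least-cost separating signal: r* solves 26.3 = 71.9 − 11.9·r*, so r* = (71.9 − 26.3)/11.9 ≈ 3.8319.
Excellent type's separating payoff: 71.9 − 6.4 × r* = 71.9 − 6.4 × (71.9 − 26.3)/11.9 = 71.9 − 291.84/11.9 ≈ 47.376.
Pooling payoff: 0.33 × 71.9 + 0.67 × 26.3 = 41.348.
Difference: 47.376 − 41.348 = 6.028, i.e. 6.0 to one decimal place.
The excellent type prefers to separate.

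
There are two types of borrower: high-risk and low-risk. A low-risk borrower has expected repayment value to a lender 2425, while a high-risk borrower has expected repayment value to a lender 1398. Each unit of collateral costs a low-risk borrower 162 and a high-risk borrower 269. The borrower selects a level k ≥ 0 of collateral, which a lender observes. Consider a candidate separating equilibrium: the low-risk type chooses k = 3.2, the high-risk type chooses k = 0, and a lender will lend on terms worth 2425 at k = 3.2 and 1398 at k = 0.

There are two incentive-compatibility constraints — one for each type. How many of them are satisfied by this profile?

1

High-risk type: stay at 0 → 1398; mimic → 2425 − 269 × 3.2 = 1564.2. IC fails (1398 < 1564.2).
Low-risk type: signal → 2425 − 162 × 3.2 = 1906.6; deviate to 0 → 1398. IC holds (1906.6 ≥ 1398).
1 of 2 constraints hold, so this profile is not an equilibrium.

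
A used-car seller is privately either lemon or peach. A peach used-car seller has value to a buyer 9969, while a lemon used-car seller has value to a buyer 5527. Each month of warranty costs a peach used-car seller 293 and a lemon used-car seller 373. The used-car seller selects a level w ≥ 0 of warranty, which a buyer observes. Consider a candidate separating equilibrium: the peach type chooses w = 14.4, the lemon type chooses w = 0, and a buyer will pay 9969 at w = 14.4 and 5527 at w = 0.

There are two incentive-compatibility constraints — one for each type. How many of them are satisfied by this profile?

2

Lemon type: stay at 0 → 5527; mimic → 9969 − 373 × 14.4 = 4597.8. IC holds (5527 ≥ 4597.8).
Peach type: signal → 9969 − 293 × 14.4 = 5749.8; deviate to 0 → 5527. IC holds (5749.8 ≥ 5527).
2 of 2 constraints hold, so this is a separating equilibrium.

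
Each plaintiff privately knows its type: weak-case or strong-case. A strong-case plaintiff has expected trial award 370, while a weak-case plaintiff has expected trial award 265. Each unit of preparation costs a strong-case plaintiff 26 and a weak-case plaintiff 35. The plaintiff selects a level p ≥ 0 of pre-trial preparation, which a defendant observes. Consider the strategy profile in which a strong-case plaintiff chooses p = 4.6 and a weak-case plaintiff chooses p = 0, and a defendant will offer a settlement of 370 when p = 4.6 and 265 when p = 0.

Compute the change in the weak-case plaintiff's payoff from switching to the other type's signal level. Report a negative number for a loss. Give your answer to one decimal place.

-56.0

Playing p = 0 the weak-case plaintiff receives 265.
Deviating to p = 4.6 brings payment 370 at cost 35 × 4.6 = 161, netting 209.
Gain from deviating: 209 − 265 = -56.0.
The gain is negative, so the weak-case type's incentive-compatibility constraint is satisfied.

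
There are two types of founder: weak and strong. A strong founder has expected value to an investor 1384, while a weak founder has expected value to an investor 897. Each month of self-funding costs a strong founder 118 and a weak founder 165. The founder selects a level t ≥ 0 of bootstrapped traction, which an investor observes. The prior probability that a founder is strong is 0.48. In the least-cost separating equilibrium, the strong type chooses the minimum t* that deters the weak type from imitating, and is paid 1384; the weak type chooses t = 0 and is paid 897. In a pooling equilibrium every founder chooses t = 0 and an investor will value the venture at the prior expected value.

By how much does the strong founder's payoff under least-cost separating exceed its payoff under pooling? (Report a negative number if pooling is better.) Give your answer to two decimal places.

Least-cost separating signal: t* solves 897 = 1384 − 165·t*, so t* = (1384 − 897)/165 ≈ 2.9515.
Strong type's separating payoff: 1384 − 118 × t* = 1384 − 118 × (1384 − 897)/165 = 1384 − 57466/165 ≈ 1035.7212.
Pooling payoff: 0.48 × 1384 + 0.52 × 897 = 1130.76.
Difference: 1035.7212 − 1130.76 = -95.0388, i.e. -95.04 to two decimal places.
The strong type would prefer the pooling outcome.

-95.04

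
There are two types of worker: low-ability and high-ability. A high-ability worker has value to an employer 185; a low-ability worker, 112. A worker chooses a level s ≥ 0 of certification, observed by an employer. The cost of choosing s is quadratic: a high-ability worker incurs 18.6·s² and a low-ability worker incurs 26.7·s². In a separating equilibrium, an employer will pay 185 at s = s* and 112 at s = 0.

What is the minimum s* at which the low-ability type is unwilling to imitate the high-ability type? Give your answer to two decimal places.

The low-ability type at s = 0 receives 112; imitating at s* yields 185 − 26.7·s*².
Indifference: 112 = 185 − 26.7·s*², so s*² = (185 − 112) / 26.7 ≈ 2.7341.
s* = √2.7341 ≈ 1.65.

1.65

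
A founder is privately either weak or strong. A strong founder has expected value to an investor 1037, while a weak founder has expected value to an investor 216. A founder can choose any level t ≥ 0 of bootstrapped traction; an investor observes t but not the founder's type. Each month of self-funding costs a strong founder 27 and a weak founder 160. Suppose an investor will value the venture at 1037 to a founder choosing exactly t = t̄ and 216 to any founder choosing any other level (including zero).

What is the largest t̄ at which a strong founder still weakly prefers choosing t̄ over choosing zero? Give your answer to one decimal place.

Choosing t̄ yields the strong type 1037 − 27·t̄; choosing zero yields 216.
The strong type is indifferent at 1037 − 27·t̄ = 216, i.e. t̄ = (1037 − 216) / 27 ≈ 30.4.
For any t̄ above 30.4 the strong type would rather pool at zero, so separation collapses.

30.4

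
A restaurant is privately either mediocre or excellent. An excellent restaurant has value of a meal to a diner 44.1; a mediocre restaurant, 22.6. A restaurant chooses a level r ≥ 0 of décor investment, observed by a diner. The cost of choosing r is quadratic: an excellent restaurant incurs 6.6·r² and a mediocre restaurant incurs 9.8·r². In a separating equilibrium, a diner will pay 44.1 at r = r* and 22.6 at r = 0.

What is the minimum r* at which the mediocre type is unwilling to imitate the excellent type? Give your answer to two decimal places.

1.48

The mediocre type at r = 0 receives 22.6; imitating at r* yields 44.1 − 9.8·r*².
Indifference: 22.6 = 44.1 − 9.8·r*², so r*² = (44.1 − 22.6) / 9.8 ≈ 2.1939.
r* = √2.1939 ≈ 1.48.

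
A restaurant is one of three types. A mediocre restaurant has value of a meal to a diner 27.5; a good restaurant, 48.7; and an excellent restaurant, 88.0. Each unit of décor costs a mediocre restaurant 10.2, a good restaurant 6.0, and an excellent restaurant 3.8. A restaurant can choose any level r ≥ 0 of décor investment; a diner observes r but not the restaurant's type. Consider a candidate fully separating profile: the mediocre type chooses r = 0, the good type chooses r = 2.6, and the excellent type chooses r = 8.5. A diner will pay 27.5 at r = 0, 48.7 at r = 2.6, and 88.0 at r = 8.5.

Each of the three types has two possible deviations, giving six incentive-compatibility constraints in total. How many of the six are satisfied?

Good (own payoff 48.7 − 6.0×2.6 = 33.1): to r=0 gives 27.5 → no gain ✓; to r=8.5 gives 88.0 − 6.0×8.5 = 37 → profitable ✗.
Excellent (own payoff 88.0 − 3.8×8.5 = 55.7): to r=0 gives 27.5 → no gain ✓; to r=2.6 gives 48.7 − 3.8×2.6 = 38.82 → no gain ✓.
Mediocre (own payoff 27.5): to r=2.6 gives 48.7 − 10.2×2.6 = 22.18 → no gain ✓; to r=8.5 gives 88.0 − 10.2×8.5 = 1.3 → no gain ✓.
5 of the 6 constraints hold; not an equilibrium.

5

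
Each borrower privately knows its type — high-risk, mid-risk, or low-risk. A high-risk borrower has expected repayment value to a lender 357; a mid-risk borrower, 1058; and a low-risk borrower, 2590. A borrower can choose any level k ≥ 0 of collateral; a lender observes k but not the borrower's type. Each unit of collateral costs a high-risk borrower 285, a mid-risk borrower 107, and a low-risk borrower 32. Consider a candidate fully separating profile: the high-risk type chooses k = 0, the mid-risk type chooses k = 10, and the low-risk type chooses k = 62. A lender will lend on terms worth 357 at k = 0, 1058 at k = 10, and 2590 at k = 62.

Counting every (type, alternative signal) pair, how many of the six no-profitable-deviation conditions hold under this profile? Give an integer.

Low-risk (own payoff 2590 − 32×62 = 606): to k=0 gives 357 → no gain ✓; to k=10 gives 1058 − 32×10 = 738 → profitable ✗.
High-risk (own payoff 357): to k=10 gives 1058 − 285×10 = -1792 → no gain ✓; to k=62 gives 2590 − 285×62 = -15080 → no gain ✓.
Mid-risk (own payoff 1058 − 107×10 = -12): to k=0 gives 357 → profitable ✗; to k=62 gives 2590 − 107×62 = -4044 → no gain ✓.
4 of the 6 constraints hold; not an equilibrium.

4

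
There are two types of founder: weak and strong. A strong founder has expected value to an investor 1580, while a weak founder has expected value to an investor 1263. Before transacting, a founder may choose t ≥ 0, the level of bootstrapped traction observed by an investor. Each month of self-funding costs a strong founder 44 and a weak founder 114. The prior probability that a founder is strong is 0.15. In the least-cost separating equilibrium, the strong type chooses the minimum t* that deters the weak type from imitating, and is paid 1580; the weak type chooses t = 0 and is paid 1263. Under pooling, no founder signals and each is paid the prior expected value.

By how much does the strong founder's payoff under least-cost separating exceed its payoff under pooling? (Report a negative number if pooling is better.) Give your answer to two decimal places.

147.10

Least-cost separating signal: t* solves 1263 = 1580 − 114·t*, so t* = (1580 − 1263)/114 ≈ 2.7807.
Strong type's separating payoff: 1580 − 44 × t* = 1580 − 44 × (1580 − 1263)/114 = 1580 − 13948/114 ≈ 1457.6491.
Pooling payoff: 0.15 × 1580 + 0.85 × 1263 = 1310.55.
Difference: 1457.6491 − 1310.55 = 147.0991, i.e. 147.10 to two decimal places.
The strong type prefers to separate.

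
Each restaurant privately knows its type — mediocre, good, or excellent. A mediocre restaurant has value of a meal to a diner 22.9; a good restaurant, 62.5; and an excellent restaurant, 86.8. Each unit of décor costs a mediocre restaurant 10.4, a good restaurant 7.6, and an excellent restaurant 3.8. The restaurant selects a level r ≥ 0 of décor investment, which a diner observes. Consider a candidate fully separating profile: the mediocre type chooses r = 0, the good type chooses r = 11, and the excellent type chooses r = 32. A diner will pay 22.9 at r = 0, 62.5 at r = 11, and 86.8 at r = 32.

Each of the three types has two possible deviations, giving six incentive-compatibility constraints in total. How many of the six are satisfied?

3

Excellent (own payoff 86.8 − 3.8×32 = -34.8): to r=0 gives 22.9 → profitable ✗; to r=11 gives 62.5 − 3.8×11 = 20.7 → profitable ✗.
Mediocre (own payoff 22.9): to r=11 gives 62.5 − 10.4×11 = -51.9 → no gain ✓; to r=32 gives 86.8 − 10.4×32 = -246 → no gain ✓.
Good (own payoff 62.5 − 7.6×11 = -21.1): to r=0 gives 22.9 → profitable ✗; to r=32 gives 86.8 − 7.6×32 = -156.4 → no gain ✓.
3 of the 6 constraints hold; not an equilibrium.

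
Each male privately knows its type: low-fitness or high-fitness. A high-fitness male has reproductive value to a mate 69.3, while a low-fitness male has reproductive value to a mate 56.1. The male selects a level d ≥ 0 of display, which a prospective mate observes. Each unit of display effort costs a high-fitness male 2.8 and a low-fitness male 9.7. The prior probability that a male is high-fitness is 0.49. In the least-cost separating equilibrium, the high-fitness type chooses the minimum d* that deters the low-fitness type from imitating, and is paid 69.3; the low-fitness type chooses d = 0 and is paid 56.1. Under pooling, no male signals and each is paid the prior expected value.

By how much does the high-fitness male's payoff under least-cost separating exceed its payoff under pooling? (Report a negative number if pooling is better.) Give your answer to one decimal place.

Least-cost separating signal: d* solves 56.1 = 69.3 − 9.7·d*, so d* = (69.3 − 56.1)/9.7 ≈ 1.3608.
High-fitness type's separating payoff: 69.3 − 2.8 × d* = 69.3 − 2.8 × (69.3 − 56.1)/9.7 = 69.3 − 36.96/9.7 ≈ 65.490.
Pooling payoff: 0.49 × 69.3 + 0.51 × 56.1 = 62.568.
Difference: 65.490 − 62.568 = 2.922, i.e. 2.9 to one decimal place.
The high-fitness type prefers to separate.

2.9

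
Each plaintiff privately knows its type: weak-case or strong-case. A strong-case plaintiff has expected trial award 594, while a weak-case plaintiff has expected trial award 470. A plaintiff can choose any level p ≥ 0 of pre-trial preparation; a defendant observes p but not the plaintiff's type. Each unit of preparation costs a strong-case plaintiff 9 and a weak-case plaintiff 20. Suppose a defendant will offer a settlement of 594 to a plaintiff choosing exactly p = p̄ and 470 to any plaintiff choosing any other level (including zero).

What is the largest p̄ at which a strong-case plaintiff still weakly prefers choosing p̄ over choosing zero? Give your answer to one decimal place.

13.8

Choosing p̄ yields the strong-case type 594 − 9·p̄; choosing zero yields 470.
The strong-case type is indifferent at 594 − 9·p̄ = 470, i.e. p̄ = (594 − 470) / 9 ≈ 13.8.
For any p̄ above 13.8 the strong-case type would rather pool at zero, so separation collapses.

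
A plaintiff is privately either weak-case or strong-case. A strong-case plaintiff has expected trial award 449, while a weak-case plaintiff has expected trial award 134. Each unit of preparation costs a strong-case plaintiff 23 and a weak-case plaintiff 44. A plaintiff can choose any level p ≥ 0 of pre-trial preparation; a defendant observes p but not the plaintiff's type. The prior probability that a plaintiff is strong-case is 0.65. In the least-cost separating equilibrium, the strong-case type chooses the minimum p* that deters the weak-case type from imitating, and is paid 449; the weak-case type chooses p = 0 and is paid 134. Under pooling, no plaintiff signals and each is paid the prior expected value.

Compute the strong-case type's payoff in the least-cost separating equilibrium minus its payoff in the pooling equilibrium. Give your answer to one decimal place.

Least-cost separating signal: p* solves 134 = 449 − 44·p*, so p* = (449 − 134)/44 ≈ 7.1591.
Strong-case type's separating payoff: 449 − 23 × p* = 449 − 23 × (449 − 134)/44 = 449 − 7245/44 ≈ 284.341.
Pooling payoff: 0.65 × 449 + 0.35 × 134 = 338.75.
Difference: 284.341 − 338.75 = -54.409, i.e. -54.4 to one decimal place.
The strong-case type would prefer the pooling outcome.

-54.4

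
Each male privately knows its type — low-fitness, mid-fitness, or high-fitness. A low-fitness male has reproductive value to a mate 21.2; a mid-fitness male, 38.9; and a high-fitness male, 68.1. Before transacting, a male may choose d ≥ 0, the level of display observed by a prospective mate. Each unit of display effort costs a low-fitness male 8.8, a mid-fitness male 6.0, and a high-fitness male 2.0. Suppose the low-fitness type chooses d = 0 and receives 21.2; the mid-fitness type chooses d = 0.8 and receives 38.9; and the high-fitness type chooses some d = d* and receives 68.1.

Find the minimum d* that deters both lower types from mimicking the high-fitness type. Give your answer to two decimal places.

Low-fitness type (on-path payoff 21.2) won't mimic when 21.2 ≥ 68.1 − 8.8·d*, i.e. d* ≥ 5.33.
Mid-fitness type (on-path payoff 38.9 − 6.0×0.8 = 34.1) won't mimic when 34.1 ≥ 68.1 − 6.0·d*, i.e. d* ≥ 5.67.
Both must hold, so d* = max(5.33, 5.67) = 5.67. The mid-fitness type's constraint binds.

5.67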